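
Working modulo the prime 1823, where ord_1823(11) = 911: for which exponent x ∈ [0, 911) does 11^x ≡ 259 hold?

Baby-step giant-step with m = ceil(sqrt(911)) = 31.
Baby table (11^j mod 1823 for j=0..30):
  0:1  1:11  2:121  3:1331  4:57  5:627  6:1428  7:1124
  8:1426  9:1102  10:1184  11:263  12:1070  13:832  14:37  15:407
  16:831  17:26  18:286  19:1323  20:1792  21:1482  22:1718  23:668
  24:56  25:616  26:1307  27:1616  28:1369  29:475  30:1579
Giant step factor: 11^(-31) ≡ 722 (mod 1823).
Scan 259·722^i mod 1823 for i = 0, 1, …:
  i=0: 259   i=1: 1052   i=2: 1176   i=3: 1377
  i=4: 659   i=5: 1818   i=6: 36   i=7: 470
  i=8: 262   i=9: 1395     …   i=17: 1200
  i=18: 475
Match at i=18, j=29: x = 18·31 + 29 = 587.

587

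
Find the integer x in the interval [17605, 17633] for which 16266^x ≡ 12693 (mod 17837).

17626

Compute 16266^17605 mod 17837 = 14459, then multiply by 16266 repeatedly:
  16266^17605=14459  16266^17606=9249  16266^17607=6976  16266^17608=10459  16266^17609=14625
  16266^17610=16018  16266^17611=3729  16266^17612=10114  16266^17613=3673  16266^17614=8905
  16266^17615=12290  16266^17616=9881  16266^17617=12976  16266^17618=2395  16266^17619=1062
  16266^17620=8276  16266^17621=1577  16266^17622=1876  16266^17623=13746  16266^17624=5641
  16266^17625=2978  16266^17626=12693
Found 12693 at exponent 17626.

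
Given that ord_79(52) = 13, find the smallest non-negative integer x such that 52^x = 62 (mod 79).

Successive powers of 52 modulo 79:
  52^0=1  52^1=52  52^2=18  52^3=67  52^4=8  52^5=21
  52^6=65  52^7=62
So 52^7 ≡ 62 (mod 79), giving x = 7.

7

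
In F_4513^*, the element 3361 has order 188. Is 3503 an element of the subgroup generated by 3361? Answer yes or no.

3503 ∈ ⟨3361⟩ iff 3503^188 ≡ 1 (mod 4513), since |⟨3361⟩| = 188.
3503^188 mod 4513 = 1.
Since 1 = 1, 3503 lies in the subgroup.

yes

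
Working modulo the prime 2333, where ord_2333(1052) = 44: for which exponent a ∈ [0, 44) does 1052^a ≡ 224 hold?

35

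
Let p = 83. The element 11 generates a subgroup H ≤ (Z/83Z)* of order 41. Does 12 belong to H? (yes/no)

yes

12 ∈ ⟨11⟩ iff 12^41 ≡ 1 (mod 83), since |⟨11⟩| = 41.
12^41 mod 83 = 1.
Since 1 = 1, 12 lies in the subgroup.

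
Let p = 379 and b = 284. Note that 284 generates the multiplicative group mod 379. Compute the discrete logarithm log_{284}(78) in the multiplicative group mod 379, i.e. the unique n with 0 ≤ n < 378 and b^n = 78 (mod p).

247

Baby-step giant-step with m = ceil(sqrt(378)) = 20.
Baby table (284^j mod 379 for j=0..19):
  0:1  1:284  2:308  3:302  4:114  5:161  6:244  7:318
  8:110  9:162  10:149  11:247  12:33  13:276  14:310  15:112
  16:351  17:7  18:93  19:261
Giant step factor: 284^(-20) ≡ 45 (mod 379).
Scan 78·45^i mod 379 for i = 0, 1, …:
  i=0: 78   i=1: 99   i=2: 286   i=3: 363
  i=4: 38   i=5: 194   i=6: 13   i=7: 206
  i=8: 174   i=9: 250   i=10: 259   i=11: 285
  i=12: 318
Match at i=12, j=7: n = 12·20 + 7 = 247.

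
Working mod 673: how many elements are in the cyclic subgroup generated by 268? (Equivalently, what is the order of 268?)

The order of 268 must divide p − 1 = 672 = 2^5 · 3 · 7.
Divisors: 1, 2, 3, 4, 6, 7, 8, 12, 14, 16, 21, 24, 28, 32, 42, 48, 56, 84, 96, 112, 168, 224, 336, 672.
Check each in increasing order: 268^1 ≡ 268;  268^2 ≡ 486;  268^3 ≡ 359;  268^4 ≡ 646;  268^6 ≡ 338;  268^7 ≡ 402;  268^8 ≡ 56;  268^12 ≡ 507;  268^14 ≡ 84;  268^16 ≡ 444;  268^21 ≡ 118;  268^24 ≡ 636;  268^28 ≡ 326;  268^32 ≡ 620;  268^42 ≡ 464;  268^48 ≡ 23;  268^56 ≡ 615;  268^84 ≡ 609;  268^96 ≡ 529;  268^112 ≡ 672;  268^168 ≡ 58;  268^224 ≡ 1.
Smallest exponent giving 1 is 224.

224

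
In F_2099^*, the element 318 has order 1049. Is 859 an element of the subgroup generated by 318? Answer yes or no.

yes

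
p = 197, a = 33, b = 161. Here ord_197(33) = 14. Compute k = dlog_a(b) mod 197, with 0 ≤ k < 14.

Successive powers of 33 modulo 197:
  33^0=1  33^1=33  33^2=104  33^3=83  33^4=178  33^5=161
So 33^5 ≡ 161 (mod 197), giving k = 5.

5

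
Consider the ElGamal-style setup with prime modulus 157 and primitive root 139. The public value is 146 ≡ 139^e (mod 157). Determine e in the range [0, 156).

Baby-step giant-step with m = ceil(sqrt(156)) = 13.
Baby table (139^j mod 157 for j=0..12):
  0:1  1:139  2:10  3:134  4:100  5:84  6:58  7:55
  8:109  9:79  10:148  11:5  12:67
Giant step factor: 139^(-13) ≡ 22 (mod 157).
Scan 146·22^i mod 157 for i = 0, 1, …:
  i=0: 146   i=1: 72   i=2: 14   i=3: 151
  i=4: 25   i=5: 79
Match at i=5, j=9: e = 5·13 + 9 = 74.

74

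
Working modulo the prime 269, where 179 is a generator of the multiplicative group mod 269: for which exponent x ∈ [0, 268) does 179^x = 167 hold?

89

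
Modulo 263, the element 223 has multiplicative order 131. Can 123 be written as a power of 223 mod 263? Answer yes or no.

no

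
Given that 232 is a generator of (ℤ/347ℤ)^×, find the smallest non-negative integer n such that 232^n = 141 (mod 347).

275

Baby-step giant-step with m = ceil(sqrt(346)) = 19.
Baby table (232^j mod 347 for j=0..18):
  0:1  1:232  2:39  3:26  4:133  5:320  6:329  7:335
  8:339  9:226  10:35  11:139  12:324  13:216  14:144  15:96
  16:64  17:274  18:67
Giant step factor: 232^(-19) ≡ 303 (mod 347).
Scan 141·303^i mod 347 for i = 0, 1, …:
  i=0: 141   i=1: 42   i=2: 234   i=3: 114
  i=4: 189   i=5: 12   i=6: 166   i=7: 330
  i=8: 54   i=9: 53     …   i=13: 263
  i=14: 226
Match at i=14, j=9: n = 14·19 + 9 = 275.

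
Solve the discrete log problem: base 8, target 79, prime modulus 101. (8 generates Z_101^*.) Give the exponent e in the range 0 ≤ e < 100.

88

Baby-step giant-step with m = ceil(sqrt(100)) = 10.
Baby table (8^j mod 101 for j=0..9):
  0:1  1:8  2:64  3:7  4:56  5:44  6:49  7:89
  8:5  9:40
Giant step factor: 8^(-10) ≡ 6 (mod 101).
Scan 79·6^i mod 101 for i = 0, 1, …:
  i=0: 79   i=1: 70   i=2: 16   i=3: 96
  i=4: 71   i=5: 22   i=6: 31   i=7: 85
  i=8: 5
Match at i=8, j=8: e = 8·10 + 8 = 88.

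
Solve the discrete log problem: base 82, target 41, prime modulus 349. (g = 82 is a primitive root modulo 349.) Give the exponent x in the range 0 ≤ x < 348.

240

Baby-step giant-step with m = ceil(sqrt(348)) = 19.
Baby table (82^j mod 349 for j=0..18):
  0:1  1:82  2:93  3:297  4:273  5:50  6:261  7:113
  8:192  9:39  10:57  11:137  12:66  13:177  14:205  15:58
  16:219  17:159  18:125
Giant step factor: 82^(-19) ≡ 46 (mod 349).
Scan 41·46^i mod 349 for i = 0, 1, …:
  i=0: 41   i=1: 141   i=2: 204   i=3: 310
  i=4: 300   i=5: 189   i=6: 318   i=7: 319
  i=8: 16   i=9: 38   i=10: 3   i=11: 138
  i=12: 66
Match at i=12, j=12: x = 12·19 + 12 = 240.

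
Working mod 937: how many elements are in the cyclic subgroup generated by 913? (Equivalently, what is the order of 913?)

117

The order of 913 must divide p − 1 = 936 = 2^3 · 3^2 · 13.
Divisors: 1, 2, 3, 4, 6, 8, 9, 12, 13, 18, 24, 26, 36, 39, 52, 72, 78, 104, 117, 156, 234, 312, 468, 936.
Check each in increasing order: 913^1 ≡ 913;  913^2 ≡ 576;  913^3 ≡ 231;  913^4 ≡ 78;  913^6 ≡ 889;  913^8 ≡ 462;  913^9 ≡ 156;  913^12 ≡ 430;  913^13 ≡ 924;  913^18 ≡ 911;  913^24 ≡ 311;  913^26 ≡ 169;  913^36 ≡ 676;  913^39 ≡ 614;  913^52 ≡ 451;  913^72 ≡ 657;  913^78 ≡ 322;  913^104 ≡ 72;  913^117 ≡ 1.
Smallest exponent giving 1 is 117.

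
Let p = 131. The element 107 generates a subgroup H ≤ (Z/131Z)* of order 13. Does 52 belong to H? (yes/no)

yes

52 ∈ ⟨107⟩ iff 52^13 ≡ 1 (mod 131), since |⟨107⟩| = 13.
52^13 mod 131 = 1.
Since 1 = 1, 52 lies in the subgroup.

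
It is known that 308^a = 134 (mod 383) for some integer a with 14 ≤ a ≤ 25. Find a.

16

Compute 308^14 mod 383 = 184, then multiply by 308 repeatedly:
  308^14=184  308^15=371  308^16=134
Found 134 at exponent 16.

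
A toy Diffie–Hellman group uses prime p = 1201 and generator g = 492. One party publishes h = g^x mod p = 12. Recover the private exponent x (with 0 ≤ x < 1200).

1116

Baby-step giant-step with m = ceil(sqrt(1200)) = 35.
Baby table (492^j mod 1201 for j=0..34):
  0:1  1:492  2:663  3:725  4:3  5:275  6:788  7:974
  8:9  9:825  10:1163  11:520  12:27  13:73  14:1087  15:359
  16:81  17:219  18:859  19:1077  20:243  21:657  22:175  23:829
  24:729  25:770  26:525  27:85  28:986  29:1109  30:374  31:255
  32:556  33:925  34:1122
Giant step factor: 492^(-35) ≡ 752 (mod 1201).
Scan 12·752^i mod 1201 for i = 0, 1, …:
  i=0: 12   i=1: 617   i=2: 398   i=3: 247
  i=4: 790   i=5: 786   i=6: 180   i=7: 848
  i=8: 1166   i=9: 102     …   i=30: 513
  i=31: 255
Match at i=31, j=31: x = 31·35 + 31 = 1116.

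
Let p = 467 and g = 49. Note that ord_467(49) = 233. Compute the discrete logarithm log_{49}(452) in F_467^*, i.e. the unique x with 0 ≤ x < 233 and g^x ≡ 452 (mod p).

Baby-step giant-step with m = ceil(sqrt(233)) = 16.
Baby table (49^j mod 467 for j=0..15):
  0:1  1:49  2:66  3:432  4:153  5:25  6:291  7:249
  8:59  9:89  10:158  11:270  12:154  13:74  14:357  15:214
Giant step factor: 49^(-16) ≡ 152 (mod 467).
Scan 452·152^i mod 467 for i = 0, 1, …:
  i=0: 452   i=1: 55   i=2: 421   i=3: 13
  i=4: 108   i=5: 71   i=6: 51   i=7: 280
  i=8: 63   i=9: 236     …   i=13: 449
  i=14: 66
Match at i=14, j=2: x = 14·16 + 2 = 226.

226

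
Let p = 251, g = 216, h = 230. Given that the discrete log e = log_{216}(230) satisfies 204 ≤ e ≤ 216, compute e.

213

Compute 216^204 mod 251 = 179, then multiply by 216 repeatedly:
  216^204=179  216^205=10  216^206=152  216^207=202  216^208=209
  216^209=215  216^210=5  216^211=76  216^212=101  216^213=230
Found 230 at exponent 213.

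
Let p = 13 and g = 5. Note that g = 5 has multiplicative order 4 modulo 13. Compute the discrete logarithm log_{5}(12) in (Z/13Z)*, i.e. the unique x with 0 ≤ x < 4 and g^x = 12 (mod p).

2

Successive powers of 5 modulo 13:
  5^0=1  5^1=5  5^2=12
So 5^2 ≡ 12 (mod 13), giving x = 2.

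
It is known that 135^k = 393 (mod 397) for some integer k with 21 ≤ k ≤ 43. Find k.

Compute 135^21 mod 397 = 125, then multiply by 135 repeatedly:
  135^21=125  135^22=201  135^23=139  135^24=106  135^25=18
  135^26=48  135^27=128  135^28=209  135^29=28  135^30=207
  135^31=155  135^32=281  135^33=220  135^34=322  135^35=197
  135^36=393
Found 393 at exponent 36.

36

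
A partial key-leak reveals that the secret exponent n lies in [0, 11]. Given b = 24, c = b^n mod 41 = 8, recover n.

Compute 24^0 mod 41 = 1, then multiply by 24 repeatedly:
  24^0=1  24^1=24  24^2=2  24^3=7  24^4=4
  24^5=14  24^6=8
Found 8 at exponent 6.

6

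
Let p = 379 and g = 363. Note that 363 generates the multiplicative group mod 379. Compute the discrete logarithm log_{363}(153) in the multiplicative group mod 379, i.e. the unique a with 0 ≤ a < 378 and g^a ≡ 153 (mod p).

239

Baby-step giant-step with m = ceil(sqrt(378)) = 20.
Baby table (363^j mod 379 for j=0..19):
  0:1  1:363  2:256  3:73  4:348  5:117  6:23  7:11
  8:203  9:163  10:45  11:38  12:150  13:253  14:121  15:338
  16:277  17:116  18:39  19:134
Giant step factor: 363^(-20) ≡ 207 (mod 379).
Scan 153·207^i mod 379 for i = 0, 1, …:
  i=0: 153   i=1: 214   i=2: 334   i=3: 160
  i=4: 147   i=5: 109   i=6: 202   i=7: 124
  i=8: 275   i=9: 75   i=10: 365   i=11: 134
Match at i=11, j=19: a = 11·20 + 19 = 239.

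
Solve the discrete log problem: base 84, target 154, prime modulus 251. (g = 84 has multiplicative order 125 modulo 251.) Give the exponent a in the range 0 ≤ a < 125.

66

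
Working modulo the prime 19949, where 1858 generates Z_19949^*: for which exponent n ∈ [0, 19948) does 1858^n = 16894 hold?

12637

Baby-step giant-step with m = ceil(sqrt(19948)) = 142.
Baby table (1858^j mod 19949 for j=0..141):
  0:1  1:1858  2:987  3:18487  4:16617  5:13283  6:2901  7:3828
  8:10580  9:7875  10:9133  11:12464  12:17272  13:13384  14:11018  15:3770
  16:2561  17:10476  18:14133  19:6230  20:4920  21:4718  22:8433  23:8549
  24:4638  25:19385  26:9385  27:1904  28:6659  29:4042  30:9212  31:19603
  32:15449  33:17580  34:7127  35:15779  36:12301  37:13653  38:12095  39:9936
  40:8263  41:11873  42:16389  43:8588  44:17253  45:17980  46:12214  47:11599
  48:6022  49:17436  50:18861  51:13294  52:3390  53:14685  54:14447  55:11121
  56:15603  57:4477  58:19482  59:10070  60:17847  61:4488  62:22  63:978
  64:1765  65:7734  66:6492  67:12940  68:3975  69:4420  70:13321  71:13658
  72:1436  73:14871  74:953  75:15162  76:3008  77:3144  78:16444  79:11033
  80:11691  81:17366  82:8495  83:4051  84:5985  85:8537  86:2291  87:7541
  88:6980  89:1990  90:6855  91:9128  92:3174  93:12337  94:745  95:7729
  96:17151  97:8005  98:11285  99:1131  100:6753  101:19102  102:2245  103:1869
  104:1476  105:9395  106:535  107:16529  108:9371  109:15790  110:12790  111:4561
  112:15962  113:13182  114:14733  115:3886  116:18599  117:5274  118:4133  119:18698
  120:9675  121:2101  122:13603  123:18940  124:484  125:1567  126:18881  127:10556
  128:3181  129:5394  130:7654  131:17444  132:13776  133:1241  134:11643  135:7978
  136:1017  137:14380  138:6329  139:9321  140:2686  141:3338
Giant step factor: 1858^(-142) ≡ 13399 (mod 19949).
Scan 16894·13399^i mod 19949 for i = 0, 1, …:
  i=0: 16894   i=1: 1403   i=2: 6839   i=3: 10004
  i=4: 6265   i=5: 19292   i=6: 14315   i=7: 16999
  i=8: 11868   i=9: 5853     …   i=87: 15112
  i=88: 3338
Match at i=88, j=141: n = 88·142 + 141 = 12637.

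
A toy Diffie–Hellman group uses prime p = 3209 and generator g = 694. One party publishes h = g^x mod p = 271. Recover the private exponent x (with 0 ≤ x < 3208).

1634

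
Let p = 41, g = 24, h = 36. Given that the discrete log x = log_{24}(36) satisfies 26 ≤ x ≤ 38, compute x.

34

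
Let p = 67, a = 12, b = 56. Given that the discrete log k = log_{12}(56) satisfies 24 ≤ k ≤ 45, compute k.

28

Compute 12^24 mod 67 = 22, then multiply by 12 repeatedly:
  12^24=22  12^25=63  12^26=19  12^27=27  12^28=56
Found 56 at exponent 28.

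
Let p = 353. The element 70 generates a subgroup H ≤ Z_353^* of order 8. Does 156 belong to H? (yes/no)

no

156 ∈ ⟨70⟩ iff 156^8 ≡ 1 (mod 353), since |⟨70⟩| = 8.
156^8 mod 353 = 331.
Since 331 ≠ 1, 156 does not lie in the subgroup.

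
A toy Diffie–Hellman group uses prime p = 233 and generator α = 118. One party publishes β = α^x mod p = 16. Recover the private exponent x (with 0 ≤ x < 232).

Baby-step giant-step with m = ceil(sqrt(232)) = 16.
Baby table (118^j mod 233 for j=0..15):
  0:1  1:118  2:177  3:149  4:107  5:44  6:66  7:99
  8:32  9:48  10:72  11:108  12:162  13:10  14:15  15:139
Giant step factor: 118^(-16) ≡ 38 (mod 233).
Scan 16·38^i mod 233 for i = 0, 1, …:
  i=0: 16   i=1: 142   i=2: 37   i=3: 8
  i=4: 71   i=5: 135   i=6: 4   i=7: 152
  i=8: 184   i=9: 2   i=10: 76   i=11: 92
  i=12: 1
Match at i=12, j=0: x = 12·16 + 0 = 192.

192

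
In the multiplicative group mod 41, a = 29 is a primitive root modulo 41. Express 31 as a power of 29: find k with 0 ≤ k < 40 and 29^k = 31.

Successive powers of 29 modulo 41:
  29^0=1  29^1=29  29^2=21  29^3=35  29^4=31
So 29^4 ≡ 31 (mod 41), giving k = 4.

4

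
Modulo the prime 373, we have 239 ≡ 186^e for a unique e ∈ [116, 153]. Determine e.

140

Compute 186^116 mod 373 = 148, then multiply by 186 repeatedly:
  186^116=148  186^117=299  186^118=37  186^119=168  186^120=289
  186^121=42  186^122=352  186^123=197  186^124=88  186^125=329
  186^126=22  186^127=362  186^128=192  186^129=277  186^130=48
  186^131=349  186^132=12  186^133=367  186^134=3  186^135=185
  186^136=94  186^137=326  186^138=210  186^139=268  186^140=239
Found 239 at exponent 140.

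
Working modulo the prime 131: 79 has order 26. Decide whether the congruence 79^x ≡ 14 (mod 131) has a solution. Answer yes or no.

no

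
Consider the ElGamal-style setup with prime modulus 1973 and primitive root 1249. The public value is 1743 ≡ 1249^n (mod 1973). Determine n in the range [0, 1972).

Baby-step giant-step with m = ceil(sqrt(1972)) = 45.
Baby table (1249^j mod 1973 for j=0..44):
  0:1  1:1249  2:1331  3:1153  4:1780  5:1622  6:1580  7:420
  8:1735  9:661  10:875  11:1806  12:555  13:672  14:803  15:663
  16:1400  17:522  18:888  19:286  20:101  21:1850  22:267  23:46
  24:237  25:63  26:1740  27:987  28:1611  29:1652  30:1563  31:890
  32:811  33:790  34:210  35:1854  36:1317  37:1424  38:903  39:1264
  40:336  41:1388  42:1318  43:700  44:261
Giant step factor: 1249^(-45) ≡ 671 (mod 1973).
Scan 1743·671^i mod 1973 for i = 0, 1, …:
  i=0: 1743   i=1: 1537   i=2: 1421   i=3: 532
  i=4: 1832   i=5: 93   i=6: 1240   i=7: 1407
  i=8: 1003   i=9: 220     …   i=19: 168
  i=20: 267
Match at i=20, j=22: n = 20·45 + 22 = 922.

922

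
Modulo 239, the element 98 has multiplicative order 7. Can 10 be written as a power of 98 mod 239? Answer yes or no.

yes

⟨98⟩ has order 7; its elements mod 239 are {1, 10, 24, 44, 98, 100, 201}.
10 is in this set.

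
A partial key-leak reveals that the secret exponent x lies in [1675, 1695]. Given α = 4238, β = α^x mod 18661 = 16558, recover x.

1695

Compute 4238^1675 mod 18661 = 13398, then multiply by 4238 repeatedly:
  4238^1675=13398  4238^1676=13962  4238^1677=15586  4238^1678=12189  4238^1679=3334
  4238^1680=3115  4238^1681=8043  4238^1682=11248  4238^1683=8830  4238^1684=6235
  4238^1685=18615  4238^1686=10323  4238^1687=7490  4238^1688=259  4238^1689=15304
  4238^1690=11377  4238^1691=14363  4238^1692=16873  4238^1693=17483  4238^1694=8784
  4238^1695=16558
Found 16558 at exponent 1695.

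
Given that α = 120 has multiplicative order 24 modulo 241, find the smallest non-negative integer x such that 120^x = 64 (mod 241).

18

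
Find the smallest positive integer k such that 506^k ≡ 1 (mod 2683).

894

The order of 506 must divide p − 1 = 2682 = 2 · 3^2 · 149.
Divisors: 1, 2, 3, 6, 9, 18, 149, 298, 447, 894, 1341, 2682.
Check each in increasing order: 506^1 ≡ 506;  506^2 ≡ 1151;  506^3 ≡ 195;  506^6 ≡ 463;  506^9 ≡ 1746;  506^18 ≡ 628;  506^149 ≡ 2047;  506^298 ≡ 2046;  506^447 ≡ 2682;  506^894 ≡ 1.
Smallest exponent giving 1 is 894.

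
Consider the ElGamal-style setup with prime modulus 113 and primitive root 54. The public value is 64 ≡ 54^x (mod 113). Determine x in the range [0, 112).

72

Baby-step giant-step with m = ceil(sqrt(112)) = 11.
Baby table (54^j mod 113 for j=0..10):
  0:1  1:54  2:91  3:55  4:32  5:33  6:87  7:65
  8:7  9:39  10:72
Giant step factor: 54^(-11) ≡ 86 (mod 113).
Scan 64·86^i mod 113 for i = 0, 1, …:
  i=0: 64   i=1: 80   i=2: 100   i=3: 12
  i=4: 15   i=5: 47   i=6: 87
Match at i=6, j=6: x = 6·11 + 6 = 72.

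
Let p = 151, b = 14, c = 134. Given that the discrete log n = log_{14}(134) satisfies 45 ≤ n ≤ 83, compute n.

Compute 14^45 mod 151 = 132, then multiply by 14 repeatedly:
  14^45=132  14^46=36  14^47=51  14^48=110  14^49=30
  14^50=118  14^51=142  14^52=25  14^53=48  14^54=68
  14^55=46  14^56=40  14^57=107  14^58=139  14^59=134
Found 134 at exponent 59.

59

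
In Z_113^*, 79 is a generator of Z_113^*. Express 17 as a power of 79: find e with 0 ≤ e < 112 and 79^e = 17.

Baby-step giant-step with m = ceil(sqrt(112)) = 11.
Baby table (79^j mod 113 for j=0..10):
  0:1  1:79  2:26  3:20  4:111  5:68  6:61  7:73
  8:4  9:90  10:104
Giant step factor: 79^(-11) ≡ 89 (mod 113).
Scan 17·89^i mod 113 for i = 0, 1, …:
  i=0: 17   i=1: 44   i=2: 74   i=3: 32
  i=4: 23   i=5: 13   i=6: 27   i=7: 30
  i=8: 71   i=9: 104
Match at i=9, j=10: e = 9·11 + 10 = 109.

109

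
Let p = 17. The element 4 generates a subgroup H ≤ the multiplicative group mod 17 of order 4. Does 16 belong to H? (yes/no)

yes

⟨4⟩ has order 4; its elements mod 17 are {1, 4, 13, 16}.
16 is in this set.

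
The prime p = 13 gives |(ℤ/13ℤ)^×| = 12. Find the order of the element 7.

The order of 7 must divide p − 1 = 12 = 2^2 · 3.
Divisors: 1, 2, 3, 4, 6, 12.
Check each in increasing order: 7^1 ≡ 7;  7^2 ≡ 10;  7^3 ≡ 5;  7^4 ≡ 9;  7^6 ≡ 12;  7^12 ≡ 1.
Smallest exponent giving 1 is 12.

12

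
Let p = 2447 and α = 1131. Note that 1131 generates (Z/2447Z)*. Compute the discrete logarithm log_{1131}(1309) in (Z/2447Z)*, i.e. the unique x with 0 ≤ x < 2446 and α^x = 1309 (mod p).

1430

Baby-step giant-step with m = ceil(sqrt(2446)) = 50.
Baby table (1131^j mod 2447 for j=0..49):
  0:1  1:1131  2:1827  3:1069  4:221  5:357  6:12  7:1337
  8:2348  9:593  10:205  11:1837  12:144  13:1362  14:1259  15:2222
  16:13  17:21  18:1728  19:1662  20:426  21:2194  22:156  23:252
  24:1160  25:368  26:218  27:1858  28:1872  29:577  30:1685  31:1969
  32:169  33:273  34:441  35:2030  36:644  37:1605  38:2028  39:829
  40:398  41:2337  42:387  43:2131  44:2313  45:160  46:2329  47:1127
  48:2197  49:1102
Giant step factor: 1131^(-50) ≡ 35 (mod 2447).
Scan 1309·35^i mod 2447 for i = 0, 1, …:
  i=0: 1309   i=1: 1769   i=2: 740   i=3: 1430
  i=4: 1110   i=5: 2145   i=6: 1665   i=7: 1994
  i=8: 1274   i=9: 544     …   i=27: 1796
  i=28: 1685
Match at i=28, j=30: x = 28·50 + 30 = 1430.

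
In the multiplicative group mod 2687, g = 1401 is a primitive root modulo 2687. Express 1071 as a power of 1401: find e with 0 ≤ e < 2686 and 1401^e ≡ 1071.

Baby-step giant-step with m = ceil(sqrt(2686)) = 52.
Baby table (1401^j mod 2687 for j=0..51):
  0:1  1:1401  2:1291  3:340  4:741  5:959  6:59  7:2049
  8:933  9:1251  10:727  11:154  12:794  13:2663  14:1307  15:1260
  16:2588  17:1025  18:1167  19:1271  20:1877  21:1791  22:2220  23:1361
  24:1678  25:2440  26:576  27:876  28:2004  29:2376  30:2270  31:1549
  32:1740  33:631  34:8  35:460  36:2267  37:33  38:554  39:2298
  40:472  41:270  42:2090  43:1947  44:442  45:1232  46:978  47:2495
  48:2395  49:2019  50:1895  51:139
Giant step factor: 1401^(-52) ≡ 1216 (mod 2687).
Scan 1071·1216^i mod 2687 for i = 0, 1, …:
  i=0: 1071   i=1: 1828   i=2: 699   i=3: 892
  i=4: 1811   i=5: 1523   i=6: 625   i=7: 2266
  i=8: 1281   i=9: 1923     …   i=29: 2014
  i=30: 1167
Match at i=30, j=18: e = 30·52 + 18 = 1578.

1578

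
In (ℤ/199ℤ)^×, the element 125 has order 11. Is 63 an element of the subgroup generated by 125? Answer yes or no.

yes

⟨125⟩ has order 11; its elements mod 199 are {1, 18, 61, 62, 63, 103, 114, 121, 125, 139, 188}.
63 is in this set.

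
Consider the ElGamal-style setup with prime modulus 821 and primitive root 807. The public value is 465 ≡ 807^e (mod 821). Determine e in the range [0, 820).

Baby-step giant-step with m = ceil(sqrt(820)) = 29.
Baby table (807^j mod 821 for j=0..28):
  0:1  1:807  2:196  3:540  4:650  5:752  6:145  7:433
  8:506  9:305  10:656  11:668  12:500  13:389  14:301  15:712
  16:705  17:803  18:252  19:577  20:132  21:615  22:421  23:674
  24:416  25:744  26:257  27:507  28:291
Giant step factor: 807^(-29) ≡ 53 (mod 821).
Scan 465·53^i mod 821 for i = 0, 1, …:
  i=0: 465   i=1: 15   i=2: 795   i=3: 264
  i=4: 35   i=5: 213   i=6: 616   i=7: 629
  i=8: 497   i=9: 69     …   i=22: 424
  i=23: 305
Match at i=23, j=9: e = 23·29 + 9 = 676.

676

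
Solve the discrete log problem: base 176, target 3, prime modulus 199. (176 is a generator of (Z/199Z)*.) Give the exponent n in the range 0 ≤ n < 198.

73

Baby-step giant-step with m = ceil(sqrt(198)) = 15.
Baby table (176^j mod 199 for j=0..14):
  0:1  1:176  2:131  3:171  4:47  5:113  6:187  7:77
  8:20  9:137  10:33  11:37  12:144  13:71  14:158
Giant step factor: 176^(-15) ≡ 88 (mod 199).
Scan 3·88^i mod 199 for i = 0, 1, …:
  i=0: 3   i=1: 65   i=2: 148   i=3: 89
  i=4: 71
Match at i=4, j=13: n = 4·15 + 13 = 73.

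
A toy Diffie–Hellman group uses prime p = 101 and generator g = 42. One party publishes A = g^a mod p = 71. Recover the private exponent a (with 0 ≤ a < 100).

36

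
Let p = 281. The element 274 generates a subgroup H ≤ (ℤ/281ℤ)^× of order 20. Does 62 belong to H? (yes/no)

⟨274⟩ has order 20; its elements mod 281 are {1, 7, 40, 49, 53, 62, 68, 86, 90, 128, 153, 191, 195, 213, 219, 228, 232, 241, 274, 280}.
62 is in this set.

yes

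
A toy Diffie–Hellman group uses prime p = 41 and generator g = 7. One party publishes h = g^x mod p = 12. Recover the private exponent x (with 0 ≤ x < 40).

13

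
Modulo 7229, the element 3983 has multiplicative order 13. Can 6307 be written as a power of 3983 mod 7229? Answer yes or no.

6307 ∈ ⟨3983⟩ iff 6307^13 ≡ 1 (mod 7229), since |⟨3983⟩| = 13.
6307^13 mod 7229 = 1884.
Since 1884 ≠ 1, 6307 does not lie in the subgroup.

no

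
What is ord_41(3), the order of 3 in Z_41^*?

The order of 3 must divide p − 1 = 40 = 2^3 · 5.
Divisors: 1, 2, 4, 5, 8, 10, 20, 40.
Check each in increasing order: 3^1 ≡ 3;  3^2 ≡ 9;  3^4 ≡ 40;  3^5 ≡ 38;  3^8 ≡ 1.
Smallest exponent giving 1 is 8.

8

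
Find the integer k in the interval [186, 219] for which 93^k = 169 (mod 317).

218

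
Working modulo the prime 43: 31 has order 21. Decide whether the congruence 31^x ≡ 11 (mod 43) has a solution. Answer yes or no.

yes

⟨31⟩ has order 21; its elements mod 43 are {1, 4, 6, 9, 10, 11, 13, 14, 15, 16, 17, 21, 23, 24, 25, 31, 35, 36, 38, 40, 41}.
11 is in this set.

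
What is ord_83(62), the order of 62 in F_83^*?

82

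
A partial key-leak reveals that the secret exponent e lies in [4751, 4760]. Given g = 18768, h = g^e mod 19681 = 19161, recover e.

4754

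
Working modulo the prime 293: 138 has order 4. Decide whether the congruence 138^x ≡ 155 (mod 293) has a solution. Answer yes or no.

yes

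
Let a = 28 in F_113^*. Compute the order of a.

7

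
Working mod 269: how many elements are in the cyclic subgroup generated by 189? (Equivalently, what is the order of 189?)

134

The order of 189 must divide p − 1 = 268 = 2^2 · 67.
Divisors: 1, 2, 4, 67, 134, 268.
Check each in increasing order: 189^1 ≡ 189;  189^2 ≡ 213;  189^4 ≡ 177;  189^67 ≡ 268;  189^134 ≡ 1.
Smallest exponent giving 1 is 134.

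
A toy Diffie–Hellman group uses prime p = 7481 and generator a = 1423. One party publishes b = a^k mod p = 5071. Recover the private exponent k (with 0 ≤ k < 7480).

1750

Baby-step giant-step with m = ceil(sqrt(7480)) = 87.
Baby table (1423^j mod 7481 for j=0..86):
  0:1  1:1423  2:5059  3:2235  4:980  5:3074  6:5398  7:5848
  8:2832  9:5158  10:973  11:594  12:7390  13:5165  14:3453  15:6083
  16:592  17:4544  18:2528  19:6464  20:4123  21:1925  22:1229  23:5794
  24:800  25:1288  26:7460  27:41  28:5976  29:5432  30:1863  31:2775
  32:6338  33:4369  34:376  35:3897  36:2010  37:2488  38:1911  39:3750
  40:2297  41:6915  42:2530  43:1829  44:6760  45:6395  46:3189  47:4461
  48:4115  49:5503  50:5643  51:2876  52:441  53:6620  54:1681  55:5624
  56:5763  57:1573  58:1560  59:5504  60:7066  61:454  62:2676  63:119
  64:4755  65:3541  66:4130  67:4405  68:6718  69:6477  70:179  71:363
  72:360  73:3572  74:3357  75:4133  76:1193  77:6933  78:5701  79:3119
  80:2104  81:1592  82:6154  83:4372  84:4645  85:4112  86:1234
Giant step factor: 1423^(-87) ≡ 7000 (mod 7481).
Scan 5071·7000^i mod 7481 for i = 0, 1, …:
  i=0: 5071   i=1: 7136   i=2: 1363   i=3: 2725
  i=4: 5931   i=5: 4931   i=6: 7147   i=7: 3553
  i=8: 4156   i=9: 5872     …   i=19: 7339
  i=20: 973
Match at i=20, j=10: k = 20·87 + 10 = 1750.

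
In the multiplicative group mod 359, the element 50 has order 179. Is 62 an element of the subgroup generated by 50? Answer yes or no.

no

62 ∈ ⟨50⟩ iff 62^179 ≡ 1 (mod 359), since |⟨50⟩| = 179.
62^179 mod 359 = 358.
Since 358 ≠ 1, 62 does not lie in the subgroup.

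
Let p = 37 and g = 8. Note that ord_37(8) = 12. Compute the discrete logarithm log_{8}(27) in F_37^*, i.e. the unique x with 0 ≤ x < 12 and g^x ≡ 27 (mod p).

2

Successive powers of 8 modulo 37:
  8^0=1  8^1=8  8^2=27
So 8^2 ≡ 27 (mod 37), giving x = 2.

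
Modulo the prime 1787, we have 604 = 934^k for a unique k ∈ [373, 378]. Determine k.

Compute 934^373 mod 1787 = 788, then multiply by 934 repeatedly:
  934^373=788  934^374=1535  934^375=516  934^376=1241  934^377=1118
  934^378=604
Found 604 at exponent 378.

378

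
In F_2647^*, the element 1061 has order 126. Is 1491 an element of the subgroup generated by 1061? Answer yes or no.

1491 ∈ ⟨1061⟩ iff 1491^126 ≡ 1 (mod 2647), since |⟨1061⟩| = 126.
1491^126 mod 2647 = 391.
Since 391 ≠ 1, 1491 does not lie in the subgroup.

no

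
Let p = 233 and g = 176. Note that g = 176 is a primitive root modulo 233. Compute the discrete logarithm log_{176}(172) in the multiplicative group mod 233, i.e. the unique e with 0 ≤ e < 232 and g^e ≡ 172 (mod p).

Baby-step giant-step with m = ceil(sqrt(232)) = 16.
Baby table (176^j mod 233 for j=0..15):
  0:1  1:176  2:220  3:42  4:169  5:153  6:133  7:108
  8:135  9:227  10:109  11:78  12:214  13:151  14:14  15:134
Giant step factor: 176^(-16) ≡ 32 (mod 233).
Scan 172·32^i mod 233 for i = 0, 1, …:
  i=0: 172   i=1: 145   i=2: 213   i=3: 59
  i=4: 24   i=5: 69   i=6: 111   i=7: 57
  i=8: 193   i=9: 118     …   i=13: 114
  i=14: 153
Match at i=14, j=5: e = 14·16 + 5 = 229.

229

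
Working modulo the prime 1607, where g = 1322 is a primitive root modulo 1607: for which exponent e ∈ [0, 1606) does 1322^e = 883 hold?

536

Baby-step giant-step with m = ceil(sqrt(1606)) = 41.
Baby table (1322^j mod 1607 for j=0..40):
  0:1  1:1322  2:875  3:1317  4:693  5:156  6:536  7:1512
  8:1363  9:439  10:231  11:52  12:1250  13:504  14:990  15:682
  16:77  17:553  18:1488  19:168  20:330  21:763  22:1097  23:720
  24:496  25:56  26:110  27:790  28:1437  29:240  30:701  31:1090
  32:1108  33:799  34:479  35:80  36:1305  37:899  38:905  39:802
  40:1231
Giant step factor: 1322^(-41) ≡ 221 (mod 1607).
Scan 883·221^i mod 1607 for i = 0, 1, …:
  i=0: 883   i=1: 696   i=2: 1151   i=3: 465
  i=4: 1524   i=5: 941   i=6: 658   i=7: 788
  i=8: 592   i=9: 665   i=10: 728   i=11: 188
  i=12: 1373   i=13: 1317
Match at i=13, j=3: e = 13·41 + 3 = 536.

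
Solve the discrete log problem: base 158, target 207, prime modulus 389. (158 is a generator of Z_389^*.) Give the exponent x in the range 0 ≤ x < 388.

83

Baby-step giant-step with m = ceil(sqrt(388)) = 20.
Baby table (158^j mod 389 for j=0..19):
  0:1  1:158  2:68  3:241  4:345  5:50  6:120  7:288
  8:380  9:134  10:166  11:165  12:7  13:328  14:87  15:131
  16:81  17:350  18:62  19:71
Giant step factor: 158^(-20) ≡ 142 (mod 389).
Scan 207·142^i mod 389 for i = 0, 1, …:
  i=0: 207   i=1: 219   i=2: 367   i=3: 377
  i=4: 241
Match at i=4, j=3: x = 4·20 + 3 = 83.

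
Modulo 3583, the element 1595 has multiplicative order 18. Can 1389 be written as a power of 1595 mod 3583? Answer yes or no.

no

⟨1595⟩ has order 18; its elements mod 3583 are {1, 95, 264, 1038, 1039, 1595, 1619, 1714, 1724, 1859, 1869, 1964, 1988, 2544, 2545, 3319, 3488, 3582}.
1389 is not in this set.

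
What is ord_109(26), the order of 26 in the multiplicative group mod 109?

The order of 26 must divide p − 1 = 108 = 2^2 · 3^3.
Divisors: 1, 2, 3, 4, 6, 9, 12, 18, 27, 36, 54, 108.
Check each in increasing order: 26^1 ≡ 26;  26^2 ≡ 22;  26^3 ≡ 27;  26^4 ≡ 48;  26^6 ≡ 75;  26^9 ≡ 63;  26^12 ≡ 66;  26^18 ≡ 45;  26^27 ≡ 1.
Smallest exponent giving 1 is 27.

27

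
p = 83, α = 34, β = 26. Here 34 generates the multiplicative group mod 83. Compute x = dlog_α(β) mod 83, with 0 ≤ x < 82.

Baby-step giant-step with m = ceil(sqrt(82)) = 10.
Baby table (34^j mod 83 for j=0..9):
  0:1  1:34  2:77  3:45  4:36  5:62  6:33  7:43
  8:51  9:74
Giant step factor: 34^(-10) ≡ 16 (mod 83).
Scan 26·16^i mod 83 for i = 0, 1, …:
  i=0: 26   i=1: 1
Match at i=1, j=0: x = 1·10 + 0 = 10.

10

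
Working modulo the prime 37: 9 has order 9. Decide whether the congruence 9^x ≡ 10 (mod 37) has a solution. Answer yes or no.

⟨9⟩ has order 9; its elements mod 37 are {1, 7, 9, 10, 12, 16, 26, 33, 34}.
10 is in this set.

yes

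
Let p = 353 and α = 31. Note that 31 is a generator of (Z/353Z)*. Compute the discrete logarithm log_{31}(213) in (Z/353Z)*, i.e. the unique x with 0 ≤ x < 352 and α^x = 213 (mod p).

Baby-step giant-step with m = ceil(sqrt(352)) = 19.
Baby table (31^j mod 353 for j=0..18):
  0:1  1:31  2:255  3:139  4:73  5:145  6:259  7:263
  8:34  9:348  10:198  11:137  12:11  13:341  14:334  15:117
  16:97  17:183  18:25
Giant step factor: 31^(-19) ≡ 220 (mod 353).
Scan 213·220^i mod 353 for i = 0, 1, …:
  i=0: 213   i=1: 264   i=2: 188   i=3: 59
  i=4: 272   i=5: 183
Match at i=5, j=17: x = 5·19 + 17 = 112.

112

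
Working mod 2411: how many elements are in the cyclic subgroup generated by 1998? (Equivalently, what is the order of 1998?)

1205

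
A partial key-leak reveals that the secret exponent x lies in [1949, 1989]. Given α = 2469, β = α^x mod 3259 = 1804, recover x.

Compute 2469^1949 mod 3259 = 2289, then multiply by 2469 repeatedly:
  2469^1949=2289  2469^1950=435  2469^1951=1804
Found 1804 at exponent 1951.

1951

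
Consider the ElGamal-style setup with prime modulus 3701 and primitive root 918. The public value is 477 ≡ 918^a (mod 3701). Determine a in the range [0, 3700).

1418

Baby-step giant-step with m = ceil(sqrt(3700)) = 61.
Baby table (918^j mod 3701 for j=0..60):
  0:1  1:918  2:2597  3:602  4:1187  5:1572  6:3407  7:281
  8:2589  9:660  10:2617  11:457  12:1313  13:2509  14:1240  15:2113
  16:410  17:2579  18:2583  19:2554  20:1839  21:546  22:1593  23:479
  24:3004  25:427  26:3381  27:2320  28:1685  29:3513  30:1363  31:296
  32:1555  33:2605  34:544  35:3458  36:2687  37:1800  38:1754  39:237
  40:2908  41:1123  42:2036  43:43  44:2464  45:641  46:3680  47:2928
  48:978  49:2162  50:980  51:297  52:2473  53:1501  54:1146  55:944
  56:558  57:1506  58:2035  59:2826  60:3568
Giant step factor: 918^(-61) ≡ 949 (mod 3701).
Scan 477·949^i mod 3701 for i = 0, 1, …:
  i=0: 477   i=1: 1151   i=2: 504   i=3: 867
  i=4: 1161   i=5: 2592   i=6: 2344   i=7: 155
  i=8: 2756   i=9: 2538     …   i=22: 985
  i=23: 2113
Match at i=23, j=15: a = 23·61 + 15 = 1418.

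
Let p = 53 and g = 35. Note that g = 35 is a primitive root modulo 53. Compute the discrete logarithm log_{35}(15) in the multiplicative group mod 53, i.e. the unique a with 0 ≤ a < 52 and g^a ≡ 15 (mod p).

36

Baby-step giant-step with m = ceil(sqrt(52)) = 8.
Baby table (35^j mod 53 for j=0..7):
  0:1  1:35  2:6  3:51  4:36  5:41  6:4  7:34
Giant step factor: 35^(-8) ≡ 42 (mod 53).
Scan 15·42^i mod 53 for i = 0, 1, …:
  i=0: 15   i=1: 47   i=2: 13   i=3: 16
  i=4: 36
Match at i=4, j=4: a = 4·8 + 4 = 36.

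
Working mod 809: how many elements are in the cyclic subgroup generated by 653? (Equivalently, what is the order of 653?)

808

The order of 653 must divide p − 1 = 808 = 2^3 · 101.
Divisors: 1, 2, 4, 8, 101, 202, 404, 808.
Check each in increasing order: 653^1 ≡ 653;  653^2 ≡ 66;  653^4 ≡ 311;  653^8 ≡ 450;  653^101 ≡ 44;  653^202 ≡ 318;  653^404 ≡ 808;  653^808 ≡ 1.
Smallest exponent giving 1 is 808.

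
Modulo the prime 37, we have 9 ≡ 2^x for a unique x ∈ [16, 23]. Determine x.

16

Compute 2^16 mod 37 = 9, then multiply by 2 repeatedly:
  2^16=9
Found 9 at exponent 16.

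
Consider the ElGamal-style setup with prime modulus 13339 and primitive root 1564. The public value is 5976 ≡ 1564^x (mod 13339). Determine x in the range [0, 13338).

5876

Baby-step giant-step with m = ceil(sqrt(13338)) = 116.
Baby table (1564^j mod 13339 for j=0..115):
  0:1  1:1564  2:5059  3:2249  4:9279  5:12863  6:2520  7:6275
  8:9935  9:11744  10:13152  11:990  12:1036  13:6285  14:12236  15:8978
  16:8964  17:407  18:9615  19:4807  20:8291  21:1616  22:6353  23:11876
  24:6176  25:1828  26:4446  27:3925  28:2760  29:8143  30:10246  31:4605
  32:12499  33:6801  34:5581  35:4978  36:8955  37:13009  38:4101  39:11244
  40:4814  41:5900  42:10351  43:8757  44:10134  45:2844  46:6129  47:8354
  48:6775  49:4934  50:6834  51:3837  52:11857  53:3138  54:12419  55:1732
  56:1031  57:11804  58:280  59:11072  60:2586  61:2787  62:10354  63:110
  64:11972  65:9591  66:7288  67:6926  68:996  69:10420  70:9961  71:12391
  72:11296  73:6108  74:2188  75:7248  76:11061  77:12060  78:494  79:12293
  80:4753  81:3869  82:8549  83:4958  84:4353  85:5202  86:12477  87:12410
  88:995  89:8856  90:4902  91:10142  92:2017  93:6584  94:13007  95:973
  96:1126  97:316  98:681  99:11303  100:3717  101:10923  102:9652  103:9319
  104:8728  105:4795  106:2862  107:7603  108:6043  109:7240  110:11888  111:11605
  112:9180  113:4756  114:8561  115:10387
Giant step factor: 1564^(-116) ≡ 1249 (mod 13339).
Scan 5976·1249^i mod 13339 for i = 0, 1, …:
  i=0: 5976   i=1: 7523   i=2: 5571   i=3: 8560
  i=4: 6901   i=5: 2355   i=6: 6815   i=7: 1653
  i=8: 10391   i=9: 12851     …   i=49: 671
  i=50: 11061
Match at i=50, j=76: x = 50·116 + 76 = 5876.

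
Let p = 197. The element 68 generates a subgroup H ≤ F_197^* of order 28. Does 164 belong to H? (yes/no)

yes

164 ∈ ⟨68⟩ iff 164^28 ≡ 1 (mod 197), since |⟨68⟩| = 28.
164^28 mod 197 = 1.
Since 1 = 1, 164 lies in the subgroup.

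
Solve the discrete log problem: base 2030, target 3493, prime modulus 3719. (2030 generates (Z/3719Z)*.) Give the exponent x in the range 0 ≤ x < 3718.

3046

Baby-step giant-step with m = ceil(sqrt(3718)) = 61.
Baby table (2030^j mod 3719 for j=0..60):
  0:1  1:2030  2:248  3:1375  4:2000  5:2571  6:1373  7:1659
  8:2075  9:2342  10:1378  11:652  12:3315  13:1779  14:221  15:2350
  16:2742  17:2636  18:3158  19:2903  20:2194  21:2177  22:1138  23:641
  24:3299  25:2770  26:3691  27:2664  28:494  29:2409  30:3504  31:2392
  32:2465  33:1895  34:1404  35:1366  36:2325  37:339  38:155  39:2254
  40:1250  41:1142  42:1323  43:572  44:832  45:534  46:1791  47:2267
  48:1607  49:647  50:603  51:539  52:784  53:3507  54:1044  55:3209
  56:2301  57:3685  58:1641  59:2725  60:1597
Giant step factor: 2030^(-61) ≡ 3603 (mod 3719).
Scan 3493·3603^i mod 3719 for i = 0, 1, …:
  i=0: 3493   i=1: 183   i=2: 1086   i=3: 470
  i=4: 1265   i=5: 2020   i=6: 3696   i=7: 2668
  i=8: 2908   i=9: 1101     …   i=48: 2501
  i=49: 3685
Match at i=49, j=57: x = 49·61 + 57 = 3046.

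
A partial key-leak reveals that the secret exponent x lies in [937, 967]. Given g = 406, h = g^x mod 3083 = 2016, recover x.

953

Compute 406^937 mod 3083 = 3067, then multiply by 406 repeatedly:
  406^937=3067  406^938=2753  406^939=1672  406^940=572  406^941=1007
  406^942=1886  406^943=1132  406^944=225  406^945=1943  406^946=2693
  406^947=1976  406^948=676  406^949=69  406^950=267  406^951=497
  406^952=1387  406^953=2016
Found 2016 at exponent 953.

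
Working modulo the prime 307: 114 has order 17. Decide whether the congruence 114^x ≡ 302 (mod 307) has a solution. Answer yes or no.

302 ∈ ⟨114⟩ iff 302^17 ≡ 1 (mod 307), since |⟨114⟩| = 17.
302^17 mod 307 = 168.
Since 168 ≠ 1, 302 does not lie in the subgroup.

no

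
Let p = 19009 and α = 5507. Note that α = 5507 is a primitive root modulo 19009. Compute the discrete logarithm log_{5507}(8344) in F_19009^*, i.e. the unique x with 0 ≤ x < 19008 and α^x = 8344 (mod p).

Baby-step giant-step with m = ceil(sqrt(19008)) = 138.
Baby table (5507^j mod 19009 for j=0..137):
  0:1  1:5507  2:7694  3:18806  4:3610  5:15865  6:3191  7:8521
  8:10935  9:17542  10:56  11:4248  12:12666  13:7641  14:12070  15:14026
  16:7615  17:1951  18:4072  19:12893  20:3136  21:9780  22:5963  23:9698
  24:10605  25:6087  26:8242  27:14211  28:18933  29:18675  30:4535  31:15428
  32:10775  33:10836  34:4601  35:17719  36:5336  37:16447  38:14753  39:305
  40:6843  41:8563  42:14121  43:17537  44:10539  45:3796  46:13681  47:8600
  48:8781  49:17080  50:3028  51:4303  52:11407  53:12613  54:905  55:3477
  56:5776  57:6375  58:16511  59:6030  60:17496  61:12860  62:11495  63:2995
  64:12662  65:4622  66:303  67:14838  68:12184  69:14527  70:10317  71:16827
  72:16423  73:15648  74:5739  75:11715  76:16968  77:13541  78:16989  79:15134
  80:7482  81:10871  82:7256  83:1874  84:17240  85:9734  86:18767  87:16945
  88:934  89:11108  90:794  91:488  92:7147  93:9899  94:14990  95:12852
  96:5457  97:17479  98:14286  99:13760  100:6446  101:8319  102:1043  103:3083
  104:3044  105:16379  106:1448  107:9365  108:1638  109:10200  110:18814  111:9648
  112:1381  113:1567  114:18392  115:4792  116:5052  117:11197  118:15692  119:930
  120:8089  121:8036  122:1300  123:11716  124:3466  125:2226  126:16786  127:18744
  128:4338  129:14062  130:15777  131:12809  132:15773  133:9790  134:4006  135:10602
  136:8575  137:4169
Giant step factor: 5507^(-138) ≡ 17330 (mod 19009).
Scan 8344·17330^i mod 19009 for i = 0, 1, …:
  i=0: 8344   i=1: 57   i=2: 18351   i=3: 2260
  i=4: 7260   i=5: 14238   i=6: 7720   i=7: 2258
  i=8: 10618   i=9: 2820     …   i=135: 2187
  i=136: 15773
Match at i=136, j=132: x = 136·138 + 132 = 18900.

18900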